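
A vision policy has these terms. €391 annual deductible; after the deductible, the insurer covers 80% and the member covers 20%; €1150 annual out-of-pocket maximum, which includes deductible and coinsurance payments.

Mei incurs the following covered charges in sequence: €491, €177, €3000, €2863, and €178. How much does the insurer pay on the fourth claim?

€2759.40

Bill 1, €491: €391 to deductible, leaving €100; coinsurance €100 × 20% = €20. Member owes €411 (running OOP €411). Insurer: €491 − €411 = €80.
Bill 2, €177: deductible met; 20% of €177 = €35.40. Member pays €35.40; OOP now €446.40. Insurer: €177 − €35.40 = €141.60.
Bill 3, €3000: deductible met; 20% of €3000 = €600. Member owes €600 (running OOP €1046.40). Insurer: €3000 − €600 = €2400.
Bill 4, €2863: deductible met; 20% of €2863 = €572.60. OOP would hit €1619 > €1150, so the cap limits the member to €1150 − €1046.40 = €103.60. Plan pays €2863 − €103.60 = €2759.40.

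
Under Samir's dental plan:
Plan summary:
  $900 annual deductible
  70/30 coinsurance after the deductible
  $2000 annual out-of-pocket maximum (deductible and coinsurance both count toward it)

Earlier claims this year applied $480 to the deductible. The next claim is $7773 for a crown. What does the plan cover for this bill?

$480 of the $900 deductible is already met, leaving $420.
After the $420 deductible portion, $7773 − $420 = $7353 is subject to coinsurance.
Patient's 30% share of $7353 is $2205.90.
Patient responsibility before any cap: $420 + $2205.90 = $2625.90.
Year-to-date out-of-pocket would reach $480 + $2625.90 = $3105.90, above the $2000 maximum, so the patient pays only $2000 − $480 = $1520.
The insurer covers the remainder: $7773 − $1520 = $6253.

$6253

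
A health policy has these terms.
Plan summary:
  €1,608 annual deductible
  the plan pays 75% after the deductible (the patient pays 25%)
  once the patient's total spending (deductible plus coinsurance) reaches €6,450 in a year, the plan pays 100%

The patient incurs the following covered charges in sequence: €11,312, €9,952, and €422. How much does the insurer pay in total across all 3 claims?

#1 (€11,312): deductible takes €1,608, €9,704 remains; 25% of €9,704 = €2,426. Patient pays €4,034; OOP now €4,034. Insurer: €11,312 − €4,034 = €7,278.
#2 (€9,952): deductible met; 25% of €9,952 = €2,488. Adding that to €4,034 gives €6,522, past the €6,450 cap; patient pays only €6,450 − €4,034 = €2,416. Plan pays €9,952 − €2,416 = €7,536.
#3 (€422): deductible already satisfied, so patient's share is 25% × €422 = €105.50. That would push OOP to €6,555.50, over the €6,450 cap, so patient pays €6,450 − €6,450 = €0. Plan pays €422 − €0 = €422.
Insurer total = bills − patient's total = €21,686 − €6,450 = €15,236.

€15,236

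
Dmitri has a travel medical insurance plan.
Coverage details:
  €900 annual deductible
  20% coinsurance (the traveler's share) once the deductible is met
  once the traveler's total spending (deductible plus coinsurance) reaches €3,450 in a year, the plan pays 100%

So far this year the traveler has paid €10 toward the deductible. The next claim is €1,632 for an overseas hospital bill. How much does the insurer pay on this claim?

€593.60

Remaining deductible: €900 − €10 = €890.
After the €890 deductible portion, €1,632 − €890 = €742 is subject to coinsurance.
Coinsurance: €742 × 20% = €148.40.
So the traveler owes €890 + €148.40 = €1,038.40 before any cap.
Year-to-date out-of-pocket becomes €10 + €1,038.40 = €1,048.40, still under the €3,450 maximum, so no cap applies.
Insurer pays the balance: €1,632 − €1,038.40 = €593.60.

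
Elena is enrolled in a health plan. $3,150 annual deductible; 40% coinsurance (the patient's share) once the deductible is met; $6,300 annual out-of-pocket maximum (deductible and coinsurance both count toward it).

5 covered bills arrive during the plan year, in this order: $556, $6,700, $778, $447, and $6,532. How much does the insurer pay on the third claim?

$466.80

#1 ($556): entire amount goes to the deductible. Patient pays $556; OOP now $556. Plan pays $556 − $556 = $0.
#2 ($6,700): deductible takes $2,594, $4,106 remains; coinsurance $4,106 × 40% = $1,642.40. Cost to patient: $4,236.40. OOP to date $4,792.40. Plan pays $6,700 − $4,236.40 = $2,463.60.
#3 ($778): deductible already satisfied, so patient's share is 40% × $778 = $311.20. Patient owes $311.20 (running OOP $5,103.60). Plan pays $778 − $311.20 = $466.80.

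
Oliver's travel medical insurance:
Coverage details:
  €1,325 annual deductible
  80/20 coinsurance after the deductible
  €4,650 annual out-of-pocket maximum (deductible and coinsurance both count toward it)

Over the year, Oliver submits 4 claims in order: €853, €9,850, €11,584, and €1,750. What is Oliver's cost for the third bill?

Claim 1 (€853): fully absorbed by the deductible. Cost to traveler: €853. OOP to date €853.
Claim 2 (€9,850): deductible takes €472, €9,378 remains; 20% of €9,378 = €1,875.60. Traveler pays €2,347.60; OOP now €3,200.60.
Claim 3 (€11,584): deductible met; 20% of €11,584 = €2,316.80. Adding that to €3,200.60 gives €5,517.40, past the €4,650 cap; traveler pays only €4,650 − €3,200.60 = €1,449.40.

€1,449.40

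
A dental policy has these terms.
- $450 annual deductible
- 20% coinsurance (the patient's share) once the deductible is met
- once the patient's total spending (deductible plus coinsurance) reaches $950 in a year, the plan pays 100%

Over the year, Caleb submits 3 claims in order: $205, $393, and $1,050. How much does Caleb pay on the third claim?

$210

#1 ($205): all of it applies to the deductible. Cost to patient: $205. OOP to date $205.
#2 ($393): $245 to deductible, leaving $148; coinsurance $148 × 20% = $29.60. Patient owes $274.60 (running OOP $479.60).
#3 ($1,050): 20% coinsurance on $1,050 = $210. Patient owes $210 (running OOP $689.60).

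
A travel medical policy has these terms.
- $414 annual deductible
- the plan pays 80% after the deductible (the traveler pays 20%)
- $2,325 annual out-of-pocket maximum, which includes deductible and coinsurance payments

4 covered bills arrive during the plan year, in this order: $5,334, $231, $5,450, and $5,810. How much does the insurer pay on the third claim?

Claim 1 — $5,334: deductible takes $414, $4,920 remains; 20% of $4,920 = $984. Traveler pays $1,398; OOP now $1,398. Plan pays $5,334 − $1,398 = $3,936.
Claim 2 — $231: 20% coinsurance on $231 = $46.20. Traveler owes $46.20 (running OOP $1,444.20). Insurer: $231 − $46.20 = $184.80.
Claim 3 — $5,450: deductible met; 20% of $5,450 = $1,090. That would push OOP to $2,534.20, over the $2,325 cap, so traveler pays $2,325 − $1,444.20 = $880.80. Insurer: $5,450 − $880.80 = $4,569.20.

$4,569.20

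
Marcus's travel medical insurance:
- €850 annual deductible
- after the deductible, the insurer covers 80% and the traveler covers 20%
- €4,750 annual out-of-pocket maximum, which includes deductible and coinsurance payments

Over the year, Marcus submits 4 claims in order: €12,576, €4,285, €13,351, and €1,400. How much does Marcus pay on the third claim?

#1 (€12,576): €850 to deductible, leaving €11,726; coinsurance €11,726 × 20% = €2,345.20. Cost to traveler: €3,195.20. OOP to date €3,195.20.
#2 (€4,285): 20% coinsurance on €4,285 = €857. Traveler owes €857 (running OOP €4,052.20).
#3 (€13,351): 20% coinsurance on €13,351 = €2,670.20. OOP would hit €6,722.40 > €4,750, so the cap limits the traveler to €4,750 − €4,052.20 = €697.80.

€697.80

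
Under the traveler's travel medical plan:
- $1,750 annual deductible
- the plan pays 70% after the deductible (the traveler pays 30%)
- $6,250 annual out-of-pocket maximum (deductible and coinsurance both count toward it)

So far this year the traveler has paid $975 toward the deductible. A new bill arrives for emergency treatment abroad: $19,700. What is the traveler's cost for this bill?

$5,275

Deductible still to meet: $1,750 − $975 = $775.
The remaining $18,925 (= $19,700 − $775) moves to coinsurance.
Coinsurance: $18,925 × 30% = $5,677.50.
Traveler responsibility before any cap: $775 + $5,677.50 = $6,452.50.
That would bring total out-of-pocket to $7,427.50, past the $6,250 cap. The traveler is capped at $6,250 − $975 = $5,275 on this claim.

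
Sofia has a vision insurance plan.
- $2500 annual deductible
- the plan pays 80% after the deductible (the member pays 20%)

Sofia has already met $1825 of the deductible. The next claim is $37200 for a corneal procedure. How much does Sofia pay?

$7980

Remaining deductible: $2500 − $1825 = $675.
After the $675 deductible portion, $37200 − $675 = $36525 is subject to coinsurance.
Coinsurance: $36525 × 20% = $7305.
So the member owes $675 + $7305 = $7980.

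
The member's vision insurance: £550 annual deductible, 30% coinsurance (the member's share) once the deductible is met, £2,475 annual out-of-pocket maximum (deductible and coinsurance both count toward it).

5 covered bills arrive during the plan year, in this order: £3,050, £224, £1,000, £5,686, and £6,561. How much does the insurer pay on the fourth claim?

Claim 1 — £3,050: deductible takes £550, £2,500 remains; coinsurance £2,500 × 30% = £750. Member pays £1,300; OOP now £1,300. Plan pays £3,050 − £1,300 = £1,750.
Claim 2 — £224: deductible already satisfied, so member's share is 30% × £224 = £67.20. Cost to member: £67.20. OOP to date £1,367.20. Insurer: £224 − £67.20 = £156.80.
Claim 3 — £1,000: deductible met; 30% of £1,000 = £300. Member owes £300 (running OOP £1,667.20). Insurer: £1,000 − £300 = £700.
Claim 4 — £5,686: deductible already satisfied, so member's share is 30% × £5,686 = £1,705.80. OOP would hit £3,373 > £2,475, so the cap limits the member to £2,475 − £1,667.20 = £807.80. Plan pays £5,686 − £807.80 = £4,878.20.

£4,878.20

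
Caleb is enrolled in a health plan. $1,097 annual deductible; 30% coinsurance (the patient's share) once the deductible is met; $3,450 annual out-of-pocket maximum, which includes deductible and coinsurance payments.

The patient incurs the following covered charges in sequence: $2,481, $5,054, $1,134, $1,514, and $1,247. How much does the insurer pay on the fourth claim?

Bill 1, $2,481: $1,097 finishes the deductible; $1,384 goes to coinsurance; patient's 30% is $415.20. Cost to patient: $1,512.20. OOP to date $1,512.20. Plan pays $2,481 − $1,512.20 = $968.80.
Bill 2, $5,054: deductible met; 30% of $5,054 = $1,516.20. Patient owes $1,516.20 (running OOP $3,028.40). Plan pays $5,054 − $1,516.20 = $3,537.80.
Bill 3, $1,134: 30% coinsurance on $1,134 = $340.20. Patient owes $340.20 (running OOP $3,368.60). Insurer: $1,134 − $340.20 = $793.80.
Bill 4, $1,514: deductible met; 30% of $1,514 = $454.20. Adding that to $3,368.60 gives $3,822.80, past the $3,450 cap; patient pays only $3,450 − $3,368.60 = $81.40. Plan pays $1,514 − $81.40 = $1,432.60.

$1,432.60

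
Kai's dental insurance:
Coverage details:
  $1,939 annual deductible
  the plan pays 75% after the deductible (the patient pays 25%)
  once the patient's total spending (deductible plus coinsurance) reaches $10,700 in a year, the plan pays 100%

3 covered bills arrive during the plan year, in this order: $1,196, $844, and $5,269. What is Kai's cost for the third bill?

Claim 1 ($1,196): entire amount goes to the deductible. Patient owes $1,196 (running OOP $1,196).
Claim 2 ($844): $743 to deductible, leaving $101; 25% of $101 = $25.25. Patient pays $768.25; OOP now $1,964.25.
Claim 3 ($5,269): 25% coinsurance on $5,269 = $1,317.25. Patient pays $1,317.25; OOP now $3,281.50.

$1,317.25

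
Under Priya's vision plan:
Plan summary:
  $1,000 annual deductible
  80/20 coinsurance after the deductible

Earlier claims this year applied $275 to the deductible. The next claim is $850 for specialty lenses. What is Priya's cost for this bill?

$750

Remaining deductible: $1,000 − $275 = $725.
After the $725 deductible portion, $850 − $725 = $125 is subject to coinsurance.
20% of $125 = $25 falls to the member.
Member responsibility: $725 + $25 = $750.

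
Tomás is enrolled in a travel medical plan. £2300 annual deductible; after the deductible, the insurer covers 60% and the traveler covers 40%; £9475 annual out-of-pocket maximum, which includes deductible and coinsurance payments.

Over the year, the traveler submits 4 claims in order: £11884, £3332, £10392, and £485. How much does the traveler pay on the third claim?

£2008.60

Bill 1, £11884: deductible takes £2300, £9584 remains; traveler's 40% is £3833.60. Traveler owes £6133.60 (running OOP £6133.60).
Bill 2, £3332: deductible already satisfied, so traveler's share is 40% × £3332 = £1332.80. Traveler pays £1332.80; OOP now £7466.40.
Bill 3, £10392: 40% coinsurance on £10392 = £4156.80. Adding that to £7466.40 gives £11623.20, past the £9475 cap; traveler pays only £9475 − £7466.40 = £2008.60.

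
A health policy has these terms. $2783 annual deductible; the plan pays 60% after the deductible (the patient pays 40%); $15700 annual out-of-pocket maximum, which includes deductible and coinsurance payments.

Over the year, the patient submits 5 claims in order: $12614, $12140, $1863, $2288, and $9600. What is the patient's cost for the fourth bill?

$915.20

Bill 1, $12614: deductible takes $2783, $9831 remains; coinsurance $9831 × 40% = $3932.40. Cost to patient: $6715.40. OOP to date $6715.40.
Bill 2, $12140: 40% coinsurance on $12140 = $4856. Patient pays $4856; OOP now $11571.40.
Bill 3, $1863: deductible already satisfied, so patient's share is 40% × $1863 = $745.20. Patient pays $745.20; OOP now $12316.60.
Bill 4, $2288: 40% coinsurance on $2288 = $915.20. Patient owes $915.20 (running OOP $13231.80).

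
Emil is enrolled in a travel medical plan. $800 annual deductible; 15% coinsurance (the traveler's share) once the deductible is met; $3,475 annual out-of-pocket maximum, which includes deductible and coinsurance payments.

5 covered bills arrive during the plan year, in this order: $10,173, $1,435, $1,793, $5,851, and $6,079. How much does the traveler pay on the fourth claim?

$784.85

Bill 1, $10,173: deductible takes $800, $9,373 remains; coinsurance $9,373 × 15% = $1,405.95. Cost to traveler: $2,205.95. OOP to date $2,205.95.
Bill 2, $1,435: deductible met; 15% of $1,435 = $215.25. Cost to traveler: $215.25. OOP to date $2,421.20.
Bill 3, $1,793: deductible already satisfied, so traveler's share is 15% × $1,793 = $268.95. Traveler owes $268.95 (running OOP $2,690.15).
Bill 4, $5,851: deductible already satisfied, so traveler's share is 15% × $5,851 = $877.65. OOP would hit $3,567.80 > $3,475, so the cap limits the traveler to $3,475 − $2,690.15 = $784.85.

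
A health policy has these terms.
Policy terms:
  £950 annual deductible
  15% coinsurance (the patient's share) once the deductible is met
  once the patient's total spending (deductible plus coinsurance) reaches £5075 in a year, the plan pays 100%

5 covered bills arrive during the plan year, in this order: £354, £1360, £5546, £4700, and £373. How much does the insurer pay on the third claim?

£4714.10

Claim 1 — £354: fully absorbed by the deductible. Cost to patient: £354. OOP to date £354. Plan pays £354 − £354 = £0.
Claim 2 — £1360: £596 finishes the deductible; £764 goes to coinsurance; coinsurance £764 × 15% = £114.60. Cost to patient: £710.60. OOP to date £1064.60. Plan pays £1360 − £710.60 = £649.40.
Claim 3 — £5546: 15% coinsurance on £5546 = £831.90. Patient owes £831.90 (running OOP £1896.50). Plan pays £5546 − £831.90 = £4714.10.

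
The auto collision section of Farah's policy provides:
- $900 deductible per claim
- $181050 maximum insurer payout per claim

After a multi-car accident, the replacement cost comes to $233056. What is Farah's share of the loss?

$52006

Subtract the deductible: $233056 − $900 = $232156.
$232156 exceeds the $181050 limit, so the insurer pays the limit: $181050.
The driver bears the rest of the original loss: $233056 − $181050 = $52006.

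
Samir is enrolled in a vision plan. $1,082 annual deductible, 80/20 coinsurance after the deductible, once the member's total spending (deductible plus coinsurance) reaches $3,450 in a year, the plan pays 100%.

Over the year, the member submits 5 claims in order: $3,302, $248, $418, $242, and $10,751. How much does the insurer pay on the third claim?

$334.40

Bill 1, $3,302: $1,082 to deductible, leaving $2,220; member's 20% is $444. Member owes $1,526 (running OOP $1,526). Plan pays $3,302 − $1,526 = $1,776.
Bill 2, $248: deductible met; 20% of $248 = $49.60. Member pays $49.60; OOP now $1,575.60. Plan pays $248 − $49.60 = $198.40.
Bill 3, $418: 20% coinsurance on $418 = $83.60. Member owes $83.60 (running OOP $1,659.20). Insurer: $418 − $83.60 = $334.40.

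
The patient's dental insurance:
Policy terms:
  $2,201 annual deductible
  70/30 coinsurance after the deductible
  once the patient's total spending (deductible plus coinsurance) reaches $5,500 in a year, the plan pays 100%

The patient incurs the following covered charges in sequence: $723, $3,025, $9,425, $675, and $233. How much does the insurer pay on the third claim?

#1 ($723): entire amount goes to the deductible. Patient owes $723 (running OOP $723). Plan pays $723 − $723 = $0.
#2 ($3,025): $1,478 to deductible, leaving $1,547; patient's 30% is $464.10. Cost to patient: $1,942.10. OOP to date $2,665.10. Plan pays $3,025 − $1,942.10 = $1,082.90.
#3 ($9,425): deductible met; 30% of $9,425 = $2,827.50. Patient owes $2,827.50 (running OOP $5,492.60). Insurer: $9,425 − $2,827.50 = $6,597.50.

$6,597.50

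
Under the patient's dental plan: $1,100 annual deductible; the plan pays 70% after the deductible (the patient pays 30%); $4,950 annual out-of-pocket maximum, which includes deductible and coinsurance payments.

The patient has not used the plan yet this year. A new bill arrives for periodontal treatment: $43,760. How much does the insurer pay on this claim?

The full $1,100 deductible is still open; $1,100 of this bill applies to it.
After the $1,100 deductible portion, $43,760 − $1,100 = $42,660 is subject to coinsurance.
Patient's 30% share of $42,660 is $12,798.
Patient responsibility before any cap: $1,100 + $12,798 = $13,898.
That would bring total out-of-pocket to $13,898, past the $4,950 cap. The patient is capped at $4,950 − $0 = $4,950 on this claim.
The plan picks up $43,760 − $4,950 = $38,810.

$38,810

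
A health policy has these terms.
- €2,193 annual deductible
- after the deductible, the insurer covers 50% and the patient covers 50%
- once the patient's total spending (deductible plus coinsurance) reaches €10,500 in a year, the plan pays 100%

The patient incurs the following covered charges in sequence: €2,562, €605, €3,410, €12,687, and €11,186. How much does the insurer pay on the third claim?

#1 (€2,562): €2,193 to deductible, leaving €369; coinsurance €369 × 50% = €184.50. Patient owes €2,377.50 (running OOP €2,377.50). Plan pays €2,562 − €2,377.50 = €184.50.
#2 (€605): deductible met; 50% of €605 = €302.50. Cost to patient: €302.50. OOP to date €2,680. Plan pays €605 − €302.50 = €302.50.
#3 (€3,410): deductible met; 50% of €3,410 = €1,705. Cost to patient: €1,705. OOP to date €4,385. Insurer: €3,410 − €1,705 = €1,705.

€1,705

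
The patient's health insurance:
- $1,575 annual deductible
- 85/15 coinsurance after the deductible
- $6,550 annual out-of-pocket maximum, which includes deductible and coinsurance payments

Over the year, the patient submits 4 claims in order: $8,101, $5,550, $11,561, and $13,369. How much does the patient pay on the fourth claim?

Claim 1 ($8,101): deductible takes $1,575, $6,526 remains; coinsurance $6,526 × 15% = $978.90. Cost to patient: $2,553.90. OOP to date $2,553.90.
Claim 2 ($5,550): deductible already satisfied, so patient's share is 15% × $5,550 = $832.50. Cost to patient: $832.50. OOP to date $3,386.40.
Claim 3 ($11,561): deductible already satisfied, so patient's share is 15% × $11,561 = $1,734.15. Cost to patient: $1,734.15. OOP to date $5,120.55.
Claim 4 ($13,369): deductible already satisfied, so patient's share is 15% × $13,369 = $2,005.35. OOP would hit $7,125.90 > $6,550, so the cap limits the patient to $6,550 − $5,120.55 = $1,429.45.

$1,429.45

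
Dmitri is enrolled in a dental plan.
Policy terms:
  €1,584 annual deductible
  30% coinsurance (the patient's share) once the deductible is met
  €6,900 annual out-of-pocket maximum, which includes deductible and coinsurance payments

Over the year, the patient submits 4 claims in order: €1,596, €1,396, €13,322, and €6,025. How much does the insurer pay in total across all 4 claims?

#1 (€1,596): €1,584 finishes the deductible; €12 goes to coinsurance; patient's 30% is €3.60. Patient owes €1,587.60 (running OOP €1,587.60). Insurer: €1,596 − €1,587.60 = €8.40.
#2 (€1,396): deductible met; 30% of €1,396 = €418.80. Patient pays €418.80; OOP now €2,006.40. Insurer: €1,396 − €418.80 = €977.20.
#3 (€13,322): deductible met; 30% of €13,322 = €3,996.60. Patient pays €3,996.60; OOP now €6,003. Plan pays €13,322 − €3,996.60 = €9,325.40.
#4 (€6,025): deductible already satisfied, so patient's share is 30% × €6,025 = €1,807.50. Adding that to €6,003 gives €7,810.50, past the €6,900 cap; patient pays only €6,900 − €6,003 = €897. Plan pays €6,025 − €897 = €5,128.
Insurer total = bills − patient's total = €22,339 − €6,900 = €15,439.

€15,439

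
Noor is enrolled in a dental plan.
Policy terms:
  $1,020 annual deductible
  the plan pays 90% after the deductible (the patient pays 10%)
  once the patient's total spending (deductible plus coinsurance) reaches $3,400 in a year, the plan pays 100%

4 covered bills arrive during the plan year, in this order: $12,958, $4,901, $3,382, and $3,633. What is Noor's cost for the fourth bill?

#1 ($12,958): deductible takes $1,020, $11,938 remains; coinsurance $11,938 × 10% = $1,193.80. Patient pays $2,213.80; OOP now $2,213.80.
#2 ($4,901): deductible met; 10% of $4,901 = $490.10. Cost to patient: $490.10. OOP to date $2,703.90.
#3 ($3,382): deductible already satisfied, so patient's share is 10% × $3,382 = $338.20. Patient owes $338.20 (running OOP $3,042.10).
#4 ($3,633): deductible met; 10% of $3,633 = $363.30. OOP would hit $3,405.40 > $3,400, so the cap limits the patient to $3,400 − $3,042.10 = $357.90.

$357.90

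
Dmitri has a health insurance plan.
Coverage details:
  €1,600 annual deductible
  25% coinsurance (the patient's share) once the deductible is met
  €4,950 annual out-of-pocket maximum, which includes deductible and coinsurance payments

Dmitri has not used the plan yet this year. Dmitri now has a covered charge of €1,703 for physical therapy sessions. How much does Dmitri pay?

Nothing has been paid toward the €1,600 deductible, so the first €1,600 of this charge is applied there.
After the €1,600 deductible portion, €1,703 − €1,600 = €103 is subject to coinsurance.
Patient's 25% share of €103 is €25.75.
That puts the patient's cost at €1,600 + €25.75 = €1,625.75 before any cap.
Total out-of-pocket so far would be €0 + €1,625.75 = €1,625.75, below the €4,950 cap — no reduction.

€1,625.75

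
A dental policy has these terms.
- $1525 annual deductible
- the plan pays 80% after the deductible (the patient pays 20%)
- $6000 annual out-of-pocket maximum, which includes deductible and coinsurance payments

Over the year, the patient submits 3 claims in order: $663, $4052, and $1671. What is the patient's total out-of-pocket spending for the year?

$2497.20

Claim 1 — $663: fully absorbed by the deductible. Patient owes $663 (running OOP $663).
Claim 2 — $4052: deductible takes $862, $3190 remains; 20% of $3190 = $638. Patient pays $1500; OOP now $2163.
Claim 3 — $1671: 20% coinsurance on $1671 = $334.20. Patient owes $334.20 (running OOP $2497.20).
Summing the patient's payments: $663 + $1500 + $334.20 = $2497.20.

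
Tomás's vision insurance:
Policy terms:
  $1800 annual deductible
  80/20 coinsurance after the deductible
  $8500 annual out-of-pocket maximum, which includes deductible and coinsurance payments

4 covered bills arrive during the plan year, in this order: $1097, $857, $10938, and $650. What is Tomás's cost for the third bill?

$2187.60

#1 ($1097): entire amount goes to the deductible. Member owes $1097 (running OOP $1097).
#2 ($857): deductible takes $703, $154 remains; 20% of $154 = $30.80. Member owes $733.80 (running OOP $1830.80).
#3 ($10938): deductible met; 20% of $10938 = $2187.60. Member pays $2187.60; OOP now $4018.40.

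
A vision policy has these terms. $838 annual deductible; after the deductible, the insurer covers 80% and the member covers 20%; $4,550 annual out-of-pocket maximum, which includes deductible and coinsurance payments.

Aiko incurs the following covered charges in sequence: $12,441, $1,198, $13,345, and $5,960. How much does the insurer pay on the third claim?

$12,193.20

Claim 1 — $12,441: $838 to deductible, leaving $11,603; coinsurance $11,603 × 20% = $2,320.60. Member pays $3,158.60; OOP now $3,158.60. Insurer: $12,441 − $3,158.60 = $9,282.40.
Claim 2 — $1,198: 20% coinsurance on $1,198 = $239.60. Member pays $239.60; OOP now $3,398.20. Plan pays $1,198 − $239.60 = $958.40.
Claim 3 — $13,345: 20% coinsurance on $13,345 = $2,669. OOP would hit $6,067.20 > $4,550, so the cap limits the member to $4,550 − $3,398.20 = $1,151.80. Insurer: $13,345 − $1,151.80 = $12,193.20.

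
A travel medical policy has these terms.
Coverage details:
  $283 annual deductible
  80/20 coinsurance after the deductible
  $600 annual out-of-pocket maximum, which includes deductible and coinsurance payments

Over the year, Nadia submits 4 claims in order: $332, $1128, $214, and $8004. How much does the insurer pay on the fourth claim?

#1 ($332): $283 to deductible, leaving $49; 20% of $49 = $9.80. Traveler owes $292.80 (running OOP $292.80). Insurer: $332 − $292.80 = $39.20.
#2 ($1128): deductible met; 20% of $1128 = $225.60. Traveler pays $225.60; OOP now $518.40. Plan pays $1128 − $225.60 = $902.40.
#3 ($214): 20% coinsurance on $214 = $42.80. Traveler pays $42.80; OOP now $561.20. Insurer: $214 − $42.80 = $171.20.
#4 ($8004): deductible already satisfied, so traveler's share is 20% × $8004 = $1600.80. Adding that to $561.20 gives $2162, past the $600 cap; traveler pays only $600 − $561.20 = $38.80. Insurer: $8004 − $38.80 = $7965.20.

$7965.20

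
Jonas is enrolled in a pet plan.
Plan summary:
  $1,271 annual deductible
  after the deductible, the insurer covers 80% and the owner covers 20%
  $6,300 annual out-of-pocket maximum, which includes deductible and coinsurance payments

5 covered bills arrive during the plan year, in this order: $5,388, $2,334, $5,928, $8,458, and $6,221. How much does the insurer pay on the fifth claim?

Claim 1 ($5,388): $1,271 to deductible, leaving $4,117; 20% of $4,117 = $823.40. Owner owes $2,094.40 (running OOP $2,094.40). Plan pays $5,388 − $2,094.40 = $3,293.60.
Claim 2 ($2,334): deductible already satisfied, so owner's share is 20% × $2,334 = $466.80. Owner pays $466.80; OOP now $2,561.20. Insurer: $2,334 − $466.80 = $1,867.20.
Claim 3 ($5,928): deductible already satisfied, so owner's share is 20% × $5,928 = $1,185.60. Cost to owner: $1,185.60. OOP to date $3,746.80. Insurer: $5,928 − $1,185.60 = $4,742.40.
Claim 4 ($8,458): 20% coinsurance on $8,458 = $1,691.60. Cost to owner: $1,691.60. OOP to date $5,438.40. Plan pays $8,458 − $1,691.60 = $6,766.40.
Claim 5 ($6,221): deductible met; 20% of $6,221 = $1,244.20. OOP would hit $6,682.60 > $6,300, so the cap limits the owner to $6,300 − $5,438.40 = $861.60. Plan pays $6,221 − $861.60 = $5,359.40.

$5,359.40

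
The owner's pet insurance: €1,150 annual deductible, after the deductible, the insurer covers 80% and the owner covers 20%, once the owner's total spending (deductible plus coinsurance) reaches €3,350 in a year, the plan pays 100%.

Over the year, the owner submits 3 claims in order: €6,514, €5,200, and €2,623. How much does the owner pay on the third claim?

€87.20

Claim 1 — €6,514: deductible takes €1,150, €5,364 remains; 20% of €5,364 = €1,072.80. Owner pays €2,222.80; OOP now €2,222.80.
Claim 2 — €5,200: deductible met; 20% of €5,200 = €1,040. Owner pays €1,040; OOP now €3,262.80.
Claim 3 — €2,623: deductible already satisfied, so owner's share is 20% × €2,623 = €524.60. OOP would hit €3,787.40 > €3,350, so the cap limits the owner to €3,350 − €3,262.80 = €87.20.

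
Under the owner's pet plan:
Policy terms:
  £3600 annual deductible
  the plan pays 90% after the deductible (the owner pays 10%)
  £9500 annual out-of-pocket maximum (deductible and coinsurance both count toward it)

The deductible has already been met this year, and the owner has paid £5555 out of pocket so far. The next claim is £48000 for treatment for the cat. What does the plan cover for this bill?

£44055

With the deductible met, the entire £48000 is subject to coinsurance.
Owner's 10% share of £48000 is £4800.
Adding £4800 to the £5555 already spent would give £10355, which exceeds the £9500 cap; the owner pays just £9500 − £5555 = £3945.
Insurer pays the balance: £48000 − £3945 = £44055.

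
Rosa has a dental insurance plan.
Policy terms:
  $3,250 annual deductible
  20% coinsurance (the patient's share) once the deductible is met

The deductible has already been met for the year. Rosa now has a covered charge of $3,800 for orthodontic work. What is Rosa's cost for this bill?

$760

The deductible is already satisfied, so the full bill goes to coinsurance.
Coinsurance: $3,800 × 20% = $760.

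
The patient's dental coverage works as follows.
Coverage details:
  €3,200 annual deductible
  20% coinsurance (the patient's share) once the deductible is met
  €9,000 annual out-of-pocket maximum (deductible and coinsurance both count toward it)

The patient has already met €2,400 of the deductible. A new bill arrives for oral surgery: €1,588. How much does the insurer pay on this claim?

Remaining deductible: €3,200 − €2,400 = €800.
That leaves €1,588 − €800 = €788 for coinsurance.
Coinsurance: €788 × 20% = €157.60.
Patient responsibility before any cap: €800 + €157.60 = €957.60.
Year-to-date out-of-pocket becomes €2,400 + €957.60 = €3,357.60, still under the €9,000 maximum, so no cap applies.
The insurer covers the remainder: €1,588 − €957.60 = €630.40.

€630.40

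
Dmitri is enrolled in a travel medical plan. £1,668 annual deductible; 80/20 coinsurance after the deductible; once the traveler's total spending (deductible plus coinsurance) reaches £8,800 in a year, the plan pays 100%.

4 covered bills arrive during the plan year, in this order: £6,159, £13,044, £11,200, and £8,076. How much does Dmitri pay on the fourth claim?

£1,385

Claim 1 — £6,159: £1,668 to deductible, leaving £4,491; traveler's 20% is £898.20. Traveler owes £2,566.20 (running OOP £2,566.20).
Claim 2 — £13,044: deductible met; 20% of £13,044 = £2,608.80. Traveler pays £2,608.80; OOP now £5,175.
Claim 3 — £11,200: 20% coinsurance on £11,200 = £2,240. Traveler owes £2,240 (running OOP £7,415).
Claim 4 — £8,076: deductible met; 20% of £8,076 = £1,615.20. OOP would hit £9,030.20 > £8,800, so the cap limits the traveler to £8,800 − £7,415 = £1,385.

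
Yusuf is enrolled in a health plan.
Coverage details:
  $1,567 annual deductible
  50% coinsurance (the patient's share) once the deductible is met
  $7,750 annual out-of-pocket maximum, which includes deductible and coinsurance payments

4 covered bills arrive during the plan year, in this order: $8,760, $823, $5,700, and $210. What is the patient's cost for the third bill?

Claim 1 — $8,760: $1,567 finishes the deductible; $7,193 goes to coinsurance; 50% of $7,193 = $3,596.50. Cost to patient: $5,163.50. OOP to date $5,163.50.
Claim 2 — $823: 50% coinsurance on $823 = $411.50. Patient owes $411.50 (running OOP $5,575).
Claim 3 — $5,700: 50% coinsurance on $5,700 = $2,850. Adding that to $5,575 gives $8,425, past the $7,750 cap; patient pays only $7,750 − $5,575 = $2,175.

$2,175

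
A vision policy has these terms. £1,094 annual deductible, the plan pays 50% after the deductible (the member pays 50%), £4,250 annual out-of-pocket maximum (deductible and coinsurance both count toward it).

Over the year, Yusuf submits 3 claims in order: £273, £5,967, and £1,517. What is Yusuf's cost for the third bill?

Claim 1 (£273): fully absorbed by the deductible. Member owes £273 (running OOP £273).
Claim 2 (£5,967): deductible takes £821, £5,146 remains; member's 50% is £2,573. Member owes £3,394 (running OOP £3,667).
Claim 3 (£1,517): 50% coinsurance on £1,517 = £758.50. OOP would hit £4,425.50 > £4,250, so the cap limits the member to £4,250 − £3,667 = £583.

£583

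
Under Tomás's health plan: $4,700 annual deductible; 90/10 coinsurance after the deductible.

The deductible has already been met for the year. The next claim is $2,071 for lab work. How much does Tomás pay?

$207.10

With the deductible met, the entire $2,071 is subject to coinsurance.
10% of $2,071 = $207.10 falls to the patient.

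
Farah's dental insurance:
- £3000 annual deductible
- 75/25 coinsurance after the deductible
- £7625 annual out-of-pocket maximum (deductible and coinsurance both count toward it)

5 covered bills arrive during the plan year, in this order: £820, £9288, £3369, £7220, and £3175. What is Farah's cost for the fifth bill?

£200.75

#1 (£820): entire amount goes to the deductible. Patient owes £820 (running OOP £820).
#2 (£9288): £2180 finishes the deductible; £7108 goes to coinsurance; 25% of £7108 = £1777. Patient pays £3957; OOP now £4777.
#3 (£3369): deductible met; 25% of £3369 = £842.25. Patient pays £842.25; OOP now £5619.25.
#4 (£7220): deductible already satisfied, so patient's share is 25% × £7220 = £1805. Cost to patient: £1805. OOP to date £7424.25.
#5 (£3175): 25% coinsurance on £3175 = £793.75. That would push OOP to £8218, over the £7625 cap, so patient pays £7625 − £7424.25 = £200.75.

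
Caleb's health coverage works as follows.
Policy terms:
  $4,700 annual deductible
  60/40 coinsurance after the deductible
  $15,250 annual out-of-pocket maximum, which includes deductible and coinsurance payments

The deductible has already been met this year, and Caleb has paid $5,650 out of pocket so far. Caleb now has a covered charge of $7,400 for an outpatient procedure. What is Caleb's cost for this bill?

$2,960

The deductible is already satisfied, so the full bill goes to coinsurance.
40% of $7,400 = $2,960 falls to the patient.
Year-to-date out-of-pocket becomes $5,650 + $2,960 = $8,610, still under the $15,250 maximum, so no cap applies.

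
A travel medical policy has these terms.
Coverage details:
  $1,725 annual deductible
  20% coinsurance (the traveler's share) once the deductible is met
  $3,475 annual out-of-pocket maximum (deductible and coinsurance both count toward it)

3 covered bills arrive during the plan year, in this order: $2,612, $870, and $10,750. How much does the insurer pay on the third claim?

$9,351.40

Bill 1, $2,612: $1,725 finishes the deductible; $887 goes to coinsurance; coinsurance $887 × 20% = $177.40. Traveler pays $1,902.40; OOP now $1,902.40. Plan pays $2,612 − $1,902.40 = $709.60.
Bill 2, $870: deductible already satisfied, so traveler's share is 20% × $870 = $174. Traveler pays $174; OOP now $2,076.40. Plan pays $870 − $174 = $696.
Bill 3, $10,750: deductible already satisfied, so traveler's share is 20% × $10,750 = $2,150. Adding that to $2,076.40 gives $4,226.40, past the $3,475 cap; traveler pays only $3,475 − $2,076.40 = $1,398.60. Insurer: $10,750 − $1,398.60 = $9,351.40.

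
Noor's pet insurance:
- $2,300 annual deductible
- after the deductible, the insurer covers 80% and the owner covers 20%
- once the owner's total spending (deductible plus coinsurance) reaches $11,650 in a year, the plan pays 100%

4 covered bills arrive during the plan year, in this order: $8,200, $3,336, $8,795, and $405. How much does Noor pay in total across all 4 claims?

#1 ($8,200): $2,300 to deductible, leaving $5,900; coinsurance $5,900 × 20% = $1,180. Owner pays $3,480; OOP now $3,480.
#2 ($3,336): deductible already satisfied, so owner's share is 20% × $3,336 = $667.20. Owner pays $667.20; OOP now $4,147.20.
#3 ($8,795): deductible already satisfied, so owner's share is 20% × $8,795 = $1,759. Owner owes $1,759 (running OOP $5,906.20).
#4 ($405): 20% coinsurance on $405 = $81. Owner pays $81; OOP now $5,987.20.
Total paid by the owner: $3,480 + $667.20 + $1,759 + $81 = $5,987.20.

$5,987.20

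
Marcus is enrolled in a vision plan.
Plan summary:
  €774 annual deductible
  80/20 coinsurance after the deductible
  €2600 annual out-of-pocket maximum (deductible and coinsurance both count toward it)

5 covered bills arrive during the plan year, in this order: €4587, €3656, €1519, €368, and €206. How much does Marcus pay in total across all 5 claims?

#1 (€4587): €774 to deductible, leaving €3813; coinsurance €3813 × 20% = €762.60. Member owes €1536.60 (running OOP €1536.60).
#2 (€3656): 20% coinsurance on €3656 = €731.20. Cost to member: €731.20. OOP to date €2267.80.
#3 (€1519): deductible met; 20% of €1519 = €303.80. Member owes €303.80 (running OOP €2571.60).
#4 (€368): deductible met; 20% of €368 = €73.60. OOP would hit €2645.20 > €2600, so the cap limits the member to €2600 − €2571.60 = €28.40.
#5 (€206): deductible already satisfied, so member's share is 20% × €206 = €41.20. That would push OOP to €2641.20, over the €2600 cap, so member pays €2600 − €2600 = €0.
Summing the member's payments: €1536.60 + €731.20 + €303.80 + €28.40 + €0 = €2600.

€2600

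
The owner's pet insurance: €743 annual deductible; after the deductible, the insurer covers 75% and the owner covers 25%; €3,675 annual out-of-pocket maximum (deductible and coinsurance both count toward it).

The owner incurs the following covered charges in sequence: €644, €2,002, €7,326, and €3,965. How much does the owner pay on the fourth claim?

#1 (€644): entire amount goes to the deductible. Cost to owner: €644. OOP to date €644.
#2 (€2,002): deductible takes €99, €1,903 remains; 25% of €1,903 = €475.75. Cost to owner: €574.75. OOP to date €1,218.75.
#3 (€7,326): deductible met; 25% of €7,326 = €1,831.50. Owner pays €1,831.50; OOP now €3,050.25.
#4 (€3,965): 25% coinsurance on €3,965 = €991.25. OOP would hit €4,041.50 > €3,675, so the cap limits the owner to €3,675 − €3,050.25 = €624.75.

€624.75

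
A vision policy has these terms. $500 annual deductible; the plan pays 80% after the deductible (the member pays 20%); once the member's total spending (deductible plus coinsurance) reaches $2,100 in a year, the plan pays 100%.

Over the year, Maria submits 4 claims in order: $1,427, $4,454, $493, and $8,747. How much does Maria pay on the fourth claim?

#1 ($1,427): deductible takes $500, $927 remains; member's 20% is $185.40. Cost to member: $685.40. OOP to date $685.40.
#2 ($4,454): 20% coinsurance on $4,454 = $890.80. Member owes $890.80 (running OOP $1,576.20).
#3 ($493): 20% coinsurance on $493 = $98.60. Member owes $98.60 (running OOP $1,674.80).
#4 ($8,747): deductible already satisfied, so member's share is 20% × $8,747 = $1,749.40. OOP would hit $3,424.20 > $2,100, so the cap limits the member to $2,100 − $1,674.80 = $425.20.

$425.20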